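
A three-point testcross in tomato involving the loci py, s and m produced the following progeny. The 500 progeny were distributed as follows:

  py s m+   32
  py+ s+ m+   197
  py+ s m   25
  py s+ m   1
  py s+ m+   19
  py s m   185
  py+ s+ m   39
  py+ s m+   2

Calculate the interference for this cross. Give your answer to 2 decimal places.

0.57

The two most frequent reciprocal classes, py+ s+ m+ and py s m, are the parental types, so the F1 was py+ s+ m+ / py s m.
The two rarest classes, py+ s m+ and py s+ m, are the double crossovers. Comparing them with the parentals, only the s allele has switched, so s is the middle locus and the order is m – s – py.
m–s: (71 + 3)/500 = 0.1480; s–py: (44 + 3)/500 = 0.0940.
Expected DCO frequency = 0.1480 × 0.0940 ≈ 0.01391; observed = 3/500 ≈ 0.00600.
Coefficient of coincidence = 0.00600/0.01391 ≈ 0.43; interference = 1 − 0.43 = 0.57.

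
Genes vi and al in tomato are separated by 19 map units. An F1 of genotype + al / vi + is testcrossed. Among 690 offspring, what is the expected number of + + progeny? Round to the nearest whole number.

A map distance of 19 map units corresponds to a recombination frequency of 0.190.
The F1 is + al / vi +, so + + is a recombinant gamete class with expected frequency r/2 = 0.190/2 = 0.0950.
Expected number = 0.0950 × 690 = 65.55 ≈ 66.

66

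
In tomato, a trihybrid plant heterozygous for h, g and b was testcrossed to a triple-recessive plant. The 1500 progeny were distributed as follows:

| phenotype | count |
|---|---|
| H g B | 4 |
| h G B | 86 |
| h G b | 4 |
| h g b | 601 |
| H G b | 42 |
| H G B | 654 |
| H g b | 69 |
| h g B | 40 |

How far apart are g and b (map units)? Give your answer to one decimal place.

6.0 map units

The two most frequent reciprocal classes, H G B and h g b, are the parental types, so the F1 was H G B / h g b.
The two rarest classes, H g B and h G b, are the double crossovers. Comparing them with the parentals, only the g allele has switched, so g is the middle locus and the order is b – g – h.
Crossovers in the b–g interval produce the single-crossover classes H G b and h g B (42 + 40 = 82) plus the double crossovers (8).
RF(b–g) = (82 + 8) / 1500 = 90/1500 = 0.0600 → 6.0 map units.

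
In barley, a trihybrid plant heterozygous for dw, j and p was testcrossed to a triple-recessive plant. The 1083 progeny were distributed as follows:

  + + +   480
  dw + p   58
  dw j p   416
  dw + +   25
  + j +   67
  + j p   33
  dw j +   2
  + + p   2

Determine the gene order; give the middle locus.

p

The two most frequent reciprocal classes, dw j p and + + +, are the parental types, so the F1 was dw j p / + + +.
The two rarest classes, dw j + and + + p, are the double crossovers. Comparing them with the parentals, only the p allele has switched, so p is the middle locus and the order is j – p – dw.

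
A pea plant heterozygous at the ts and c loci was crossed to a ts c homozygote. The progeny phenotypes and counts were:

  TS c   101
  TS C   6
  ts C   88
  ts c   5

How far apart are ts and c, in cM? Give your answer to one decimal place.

5.5 cM

The two most frequent classes, TS c (101) and ts C (88), are the parental types, so the F1 was TS c / ts C.
The recombinant classes are TS C and ts c: 6 + 5 = 11.
Recombination frequency = 11/200 = 0.0550 ≈ 5.5%, i.e. 5.5 cM.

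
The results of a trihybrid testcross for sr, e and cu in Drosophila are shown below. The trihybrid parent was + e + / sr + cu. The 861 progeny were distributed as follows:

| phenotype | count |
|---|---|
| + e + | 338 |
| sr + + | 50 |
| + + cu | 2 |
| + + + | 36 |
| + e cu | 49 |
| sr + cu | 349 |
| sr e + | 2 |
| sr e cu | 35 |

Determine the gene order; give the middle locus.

The two rarest classes, sr e + and + + cu, are the double crossovers. Comparing them with the parentals, only the sr allele has switched, so sr is the middle locus and the order is e – sr – cu.

sr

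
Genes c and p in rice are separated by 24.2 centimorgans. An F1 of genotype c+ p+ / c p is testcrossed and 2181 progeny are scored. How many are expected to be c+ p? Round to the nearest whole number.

264

A map distance of 24.2 centimorgans corresponds to a recombination frequency of 0.242.
The F1 is c+ p+ / c p, so c+ p is a recombinant gamete class with expected frequency r/2 = 0.242/2 = 0.1210.
Expected number = 0.1210 × 2181 = 263.90 ≈ 264.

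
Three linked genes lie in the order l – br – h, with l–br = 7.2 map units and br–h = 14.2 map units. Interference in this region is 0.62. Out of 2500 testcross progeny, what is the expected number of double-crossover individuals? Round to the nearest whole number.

Map distances give recombination frequencies of 0.072 and 0.142 for the two intervals.
With interference 0.62 (so coincidence = 0.38), expected double-crossover frequency = 0.072 × 0.142 × 0.38 = 0.00389.
Expected number = 0.00389 × 2500 = 9.71 ≈ 10.

10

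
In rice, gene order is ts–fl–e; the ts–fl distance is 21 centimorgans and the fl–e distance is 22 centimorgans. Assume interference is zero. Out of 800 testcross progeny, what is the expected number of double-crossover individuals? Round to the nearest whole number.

37

Map distances give recombination frequencies of 0.210 and 0.220 for the two intervals.
With no interference, expected double-crossover frequency = 0.210 × 0.220 = 0.04620.
Expected number = 0.04620 × 800 = 36.96 ≈ 37.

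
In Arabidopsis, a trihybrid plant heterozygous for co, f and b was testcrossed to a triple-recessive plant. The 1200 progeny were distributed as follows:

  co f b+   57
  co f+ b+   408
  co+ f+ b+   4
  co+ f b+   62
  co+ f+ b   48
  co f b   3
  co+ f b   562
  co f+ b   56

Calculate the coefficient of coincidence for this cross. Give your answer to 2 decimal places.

The two most frequent reciprocal classes, co+ f b and co f+ b+, are the parental types, so the F1 was co+ f b / co f+ b+.
The two rarest classes, co f b and co+ f+ b+, are the double crossovers. Comparing them with the parentals, only the co allele has switched, so co is the middle locus and the order is f – co – b.
f–co: (105 + 7)/1200 = 0.0933; co–b: (118 + 7)/1200 = 0.1042.
Expected DCO frequency = 0.0933 × 0.1042 ≈ 0.00972; observed = 7/1200 ≈ 0.00583.
Coefficient of coincidence = 0.00583/0.00972 ≈ 0.60.

0.60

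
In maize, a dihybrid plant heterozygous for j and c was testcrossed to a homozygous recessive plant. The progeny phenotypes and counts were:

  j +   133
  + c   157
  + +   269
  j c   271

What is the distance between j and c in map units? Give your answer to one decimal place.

The two most frequent classes, + + (269) and j c (271), are the parental types, so the F1 was + + / j c.
The recombinant classes are + c and j +: 157 + 133 = 290.
Recombination frequency = 290/830 = 0.3494 ≈ 34.9%, i.e. 34.9 map units.

34.9 map units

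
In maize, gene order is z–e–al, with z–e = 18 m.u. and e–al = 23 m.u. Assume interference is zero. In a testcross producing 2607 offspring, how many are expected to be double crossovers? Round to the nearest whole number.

Map distances give recombination frequencies of 0.180 and 0.230 for the two intervals.
With no interference, expected double-crossover frequency = 0.180 × 0.230 = 0.04140.
Expected number = 0.04140 × 2607 = 107.93 ≈ 108.

108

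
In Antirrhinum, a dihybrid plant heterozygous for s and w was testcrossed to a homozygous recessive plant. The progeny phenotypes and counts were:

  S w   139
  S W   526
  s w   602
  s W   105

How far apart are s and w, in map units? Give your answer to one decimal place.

17.8 map units

The two most frequent classes, S W (526) and s w (602), are the parental types, so the F1 was S W / s w.
The recombinant classes are S w and s W: 139 + 105 = 244.
Recombination frequency = 244/1372 = 0.1778 ≈ 17.8%, i.e. 17.8 map units.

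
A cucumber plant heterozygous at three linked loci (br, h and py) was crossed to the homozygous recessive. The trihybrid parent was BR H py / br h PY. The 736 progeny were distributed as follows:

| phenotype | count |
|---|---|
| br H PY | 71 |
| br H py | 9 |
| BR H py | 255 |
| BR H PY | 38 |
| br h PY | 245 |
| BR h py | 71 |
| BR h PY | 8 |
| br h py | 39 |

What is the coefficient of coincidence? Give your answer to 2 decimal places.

The two rarest classes, br H py and BR h PY, are the double crossovers. Comparing them with the parentals, only the br allele has switched, so br is the middle locus and the order is h – br – py.
h–br: (142 + 17)/736 = 0.2160; br–py: (77 + 17)/736 = 0.1277.
Expected DCO frequency = 0.2160 × 0.1277 ≈ 0.02758; observed = 17/736 ≈ 0.02310.
Coefficient of coincidence = 0.02310/0.02758 ≈ 0.84.

0.84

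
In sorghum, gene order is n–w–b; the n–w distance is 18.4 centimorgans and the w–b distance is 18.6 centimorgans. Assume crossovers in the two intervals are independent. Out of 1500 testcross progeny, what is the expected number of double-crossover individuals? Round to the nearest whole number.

Map distances give recombination frequencies of 0.184 and 0.186 for the two intervals.
With no interference, expected double-crossover frequency = 0.184 × 0.186 = 0.03422.
Expected number = 0.03422 × 1500 = 51.34 ≈ 51.

51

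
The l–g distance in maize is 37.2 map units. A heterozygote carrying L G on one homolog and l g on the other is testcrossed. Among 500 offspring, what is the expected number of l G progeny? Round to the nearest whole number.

93

A map distance of 37.2 map units corresponds to a recombination frequency of 0.372.
The F1 is L G / l g, so l G is a recombinant gamete class with expected frequency r/2 = 0.372/2 = 0.1860.
Expected number = 0.1860 × 500 = 93.00 ≈ 93.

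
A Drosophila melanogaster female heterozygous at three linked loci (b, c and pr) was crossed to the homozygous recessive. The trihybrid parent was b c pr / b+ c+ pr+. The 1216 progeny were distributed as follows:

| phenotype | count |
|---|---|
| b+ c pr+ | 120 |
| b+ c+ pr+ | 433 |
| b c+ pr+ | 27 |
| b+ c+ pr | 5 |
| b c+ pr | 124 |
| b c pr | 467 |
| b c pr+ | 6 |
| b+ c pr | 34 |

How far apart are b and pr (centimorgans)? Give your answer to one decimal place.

5.9 centimorgans

The two rarest classes, b c pr+ and b+ c+ pr, are the double crossovers. Comparing them with the parentals, only the pr allele has switched, so pr is the middle locus and the order is b – pr – c.
Crossovers in the b–pr interval produce the single-crossover classes b+ c pr and b c+ pr+ (34 + 27 = 61) plus the double crossovers (11).
RF(b–pr) = (61 + 11) / 1216 = 72/1216 = 0.0592 → 5.9 centimorgans.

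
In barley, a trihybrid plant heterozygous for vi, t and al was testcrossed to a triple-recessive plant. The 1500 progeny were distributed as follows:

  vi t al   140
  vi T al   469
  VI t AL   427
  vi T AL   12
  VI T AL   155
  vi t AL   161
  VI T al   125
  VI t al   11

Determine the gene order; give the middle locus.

The two most frequent reciprocal classes, vi T al and VI t AL, are the parental types, so the F1 was vi T al / VI t AL.
The two rarest classes, vi T AL and VI t al, are the double crossovers. Comparing them with the parentals, only the al allele has switched, so al is the middle locus and the order is t – al – vi.

al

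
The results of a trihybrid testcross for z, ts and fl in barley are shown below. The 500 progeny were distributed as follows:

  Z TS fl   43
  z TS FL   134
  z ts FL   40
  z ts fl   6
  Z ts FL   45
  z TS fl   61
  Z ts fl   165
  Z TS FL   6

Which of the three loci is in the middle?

z

The two most frequent reciprocal classes, Z ts fl and z TS FL, are the parental types, so the F1 was Z ts fl / z TS FL.
The two rarest classes, z ts fl and Z TS FL, are the double crossovers. Comparing them with the parentals, only the z allele has switched, so z is the middle locus and the order is ts – z – fl.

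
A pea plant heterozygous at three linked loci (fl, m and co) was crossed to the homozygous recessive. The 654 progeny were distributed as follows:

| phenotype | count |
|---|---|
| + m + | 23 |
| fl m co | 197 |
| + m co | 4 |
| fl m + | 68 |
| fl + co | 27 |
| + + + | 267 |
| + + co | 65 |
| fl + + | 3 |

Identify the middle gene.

fl

The two most frequent reciprocal classes, fl m co and + + +, are the parental types, so the F1 was fl m co / + + +.
The two rarest classes, + m co and fl + +, are the double crossovers. Comparing them with the parentals, only the fl allele has switched, so fl is the middle locus and the order is co – fl – m.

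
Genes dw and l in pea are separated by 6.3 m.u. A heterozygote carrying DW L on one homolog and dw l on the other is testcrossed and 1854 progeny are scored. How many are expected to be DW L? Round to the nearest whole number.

A map distance of 6.3 m.u. corresponds to a recombination frequency of 0.063.
The F1 is DW L / dw l, so DW L is a parental gamete class with expected frequency (1 − r)/2 = 0.937/2 = 0.4685.
Expected number = 0.4685 × 1854 = 868.60 ≈ 869.

869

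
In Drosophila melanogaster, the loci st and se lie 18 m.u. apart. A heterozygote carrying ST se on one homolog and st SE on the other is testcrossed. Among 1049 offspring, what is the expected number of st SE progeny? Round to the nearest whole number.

A map distance of 18 m.u. corresponds to a recombination frequency of 0.180.
The F1 is ST se / st SE, so st SE is a parental gamete class with expected frequency (1 − r)/2 = 0.820/2 = 0.4100.
Expected number = 0.4100 × 1049 = 430.09 ≈ 430.

430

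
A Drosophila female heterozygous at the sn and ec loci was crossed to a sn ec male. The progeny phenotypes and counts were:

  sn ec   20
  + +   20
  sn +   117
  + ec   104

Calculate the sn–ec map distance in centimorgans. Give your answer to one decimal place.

The two most frequent classes, + ec (104) and sn + (117), are the parental types, so the F1 was + ec / sn +.
The recombinant classes are + + and sn ec: 20 + 20 = 40.
Recombination frequency = 40/261 = 0.1533 ≈ 15.3%, i.e. 15.3 centimorgans.

15.3 centimorgans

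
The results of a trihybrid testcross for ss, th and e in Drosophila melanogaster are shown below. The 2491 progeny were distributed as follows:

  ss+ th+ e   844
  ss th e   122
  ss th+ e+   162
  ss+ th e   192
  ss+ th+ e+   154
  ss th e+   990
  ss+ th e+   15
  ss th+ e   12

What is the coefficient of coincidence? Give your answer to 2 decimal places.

0.58

The two most frequent reciprocal classes, ss+ th+ e and ss th e+, are the parental types, so the F1 was ss+ th+ e / ss th e+.
The two rarest classes, ss th+ e and ss+ th e+, are the double crossovers. Comparing them with the parentals, only the ss allele has switched, so ss is the middle locus and the order is e – ss – th.
e–ss: (276 + 27)/2491 = 0.1216; ss–th: (354 + 27)/2491 = 0.1530.
Expected DCO frequency = 0.1216 × 0.1530 ≈ 0.01860; observed = 27/2491 ≈ 0.01084.
Coefficient of coincidence = 0.01084/0.01860 ≈ 0.58.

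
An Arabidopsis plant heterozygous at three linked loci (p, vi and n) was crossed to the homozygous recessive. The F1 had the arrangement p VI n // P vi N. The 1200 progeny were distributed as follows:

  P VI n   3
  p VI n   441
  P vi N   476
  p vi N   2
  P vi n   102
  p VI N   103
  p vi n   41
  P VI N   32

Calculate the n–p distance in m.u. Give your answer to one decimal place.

17.5 m.u.

The two rarest classes, P VI n and p vi N, are the double crossovers. Comparing them with the parentals, only the p allele has switched, so p is the middle locus and the order is n – p – vi.
Crossovers in the n–p interval produce the single-crossover classes p VI N and P vi n (103 + 102 = 205) plus the double crossovers (5).
RF(n–p) = (205 + 5) / 1200 = 210/1200 = 0.1750 → 17.5 m.u.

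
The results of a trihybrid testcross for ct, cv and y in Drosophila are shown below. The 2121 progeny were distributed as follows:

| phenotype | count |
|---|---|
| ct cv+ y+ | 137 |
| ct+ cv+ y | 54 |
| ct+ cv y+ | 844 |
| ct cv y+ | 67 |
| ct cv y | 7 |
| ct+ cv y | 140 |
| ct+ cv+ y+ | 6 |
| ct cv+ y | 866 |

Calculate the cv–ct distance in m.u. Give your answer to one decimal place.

6.3 m.u.

The two most frequent reciprocal classes, ct cv+ y and ct+ cv y+, are the parental types, so the F1 was ct cv+ y / ct+ cv y+.
The two rarest classes, ct cv y and ct+ cv+ y+, are the double crossovers. Comparing them with the parentals, only the cv allele has switched, so cv is the middle locus and the order is ct – cv – y.
Crossovers in the ct–cv interval produce the single-crossover classes ct+ cv+ y and ct cv y+ (54 + 67 = 121) plus the double crossovers (13).
RF(ct–cv) = (121 + 13) / 2121 = 134/2121 = 0.0632 → 6.3 m.u.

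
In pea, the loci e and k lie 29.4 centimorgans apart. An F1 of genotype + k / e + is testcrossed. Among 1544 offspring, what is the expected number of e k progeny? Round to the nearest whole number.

A map distance of 29.4 centimorgans corresponds to a recombination frequency of 0.294.
The F1 is + k / e +, so e k is a recombinant gamete class with expected frequency r/2 = 0.294/2 = 0.1470.
Expected number = 0.1470 × 1544 = 226.97 ≈ 227.

227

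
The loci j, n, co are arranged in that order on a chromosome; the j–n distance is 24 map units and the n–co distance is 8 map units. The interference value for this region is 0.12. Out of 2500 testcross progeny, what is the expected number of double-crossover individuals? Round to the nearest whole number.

Map distances give recombination frequencies of 0.240 and 0.080 for the two intervals.
With interference 0.12 (so coincidence = 0.88), expected double-crossover frequency = 0.240 × 0.080 × 0.88 = 0.01690.
Expected number = 0.01690 × 2500 = 42.24 ≈ 42.

42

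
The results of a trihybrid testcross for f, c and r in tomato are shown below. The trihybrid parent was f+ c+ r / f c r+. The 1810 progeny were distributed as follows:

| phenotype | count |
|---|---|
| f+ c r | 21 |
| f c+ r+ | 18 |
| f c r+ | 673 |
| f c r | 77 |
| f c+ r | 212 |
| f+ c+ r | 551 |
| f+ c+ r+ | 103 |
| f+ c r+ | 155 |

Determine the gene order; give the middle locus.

c

The two rarest classes, f+ c r and f c+ r+, are the double crossovers. Comparing them with the parentals, only the c allele has switched, so c is the middle locus and the order is r – c – f.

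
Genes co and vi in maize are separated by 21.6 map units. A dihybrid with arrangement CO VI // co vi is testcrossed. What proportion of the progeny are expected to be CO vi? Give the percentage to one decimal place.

10.8%

A map distance of 21.6 map units corresponds to a recombination frequency of 0.216.
The F1 is CO VI / co vi, so CO vi is a recombinant gamete class with expected frequency r/2 = 0.216/2 = 0.1080.
That is 0.1080 = 10.8% of the progeny.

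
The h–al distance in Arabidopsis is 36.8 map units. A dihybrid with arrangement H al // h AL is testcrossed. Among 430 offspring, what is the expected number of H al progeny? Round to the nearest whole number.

136

A map distance of 36.8 map units corresponds to a recombination frequency of 0.368.
The F1 is H al / h AL, so H al is a parental gamete class with expected frequency (1 − r)/2 = 0.632/2 = 0.3160.
Expected number = 0.3160 × 430 = 135.88 ≈ 136.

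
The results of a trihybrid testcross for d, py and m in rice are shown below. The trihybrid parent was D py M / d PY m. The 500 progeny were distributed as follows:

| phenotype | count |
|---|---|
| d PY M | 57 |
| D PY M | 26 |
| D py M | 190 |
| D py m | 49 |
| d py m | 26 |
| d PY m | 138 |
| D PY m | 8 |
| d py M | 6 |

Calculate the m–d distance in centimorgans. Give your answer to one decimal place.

24.0 centimorgans

The two rarest classes, d py M and D PY m, are the double crossovers. Comparing them with the parentals, only the d allele has switched, so d is the middle locus and the order is py – d – m.
Crossovers in the d–m interval produce the single-crossover classes D py m and d PY M (49 + 57 = 106) plus the double crossovers (14).
RF(d–m) = (106 + 14) / 500 = 120/500 = 0.2400 → 24.0 centimorgans.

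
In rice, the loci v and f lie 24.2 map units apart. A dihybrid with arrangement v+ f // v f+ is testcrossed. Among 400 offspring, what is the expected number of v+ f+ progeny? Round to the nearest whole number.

A map distance of 24.2 map units corresponds to a recombination frequency of 0.242.
The F1 is v+ f / v f+, so v+ f+ is a recombinant gamete class with expected frequency r/2 = 0.242/2 = 0.1210.
Expected number = 0.1210 × 400 = 48.40 ≈ 48.

48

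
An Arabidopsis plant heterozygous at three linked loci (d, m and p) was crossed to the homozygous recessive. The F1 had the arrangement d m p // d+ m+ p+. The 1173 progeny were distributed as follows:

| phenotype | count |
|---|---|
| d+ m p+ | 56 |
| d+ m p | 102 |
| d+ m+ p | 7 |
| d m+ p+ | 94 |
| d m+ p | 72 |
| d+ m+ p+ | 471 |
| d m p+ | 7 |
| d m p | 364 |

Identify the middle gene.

The two rarest classes, d m p+ and d+ m+ p, are the double crossovers. Comparing them with the parentals, only the p allele has switched, so p is the middle locus and the order is d – p – m.

p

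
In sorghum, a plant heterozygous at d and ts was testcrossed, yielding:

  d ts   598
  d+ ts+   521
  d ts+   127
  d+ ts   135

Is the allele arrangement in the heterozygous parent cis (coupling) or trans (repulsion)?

The two most frequent classes are d+ ts+ (521) and d ts (598); these are the parental (non-recombinant) types.
So the F1 carried d+ ts+ on one chromosome and d ts on the other — the recessive alleles are on the same chromosome (cis / coupling).

cis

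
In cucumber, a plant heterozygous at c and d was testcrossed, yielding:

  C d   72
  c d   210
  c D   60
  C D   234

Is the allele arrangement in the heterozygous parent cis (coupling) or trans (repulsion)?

cis

The two most frequent classes are C D (234) and c d (210); these are the parental (non-recombinant) types.
So the F1 carried C D on one chromosome and c d on the other — the recessive alleles are on the same chromosome (cis / coupling).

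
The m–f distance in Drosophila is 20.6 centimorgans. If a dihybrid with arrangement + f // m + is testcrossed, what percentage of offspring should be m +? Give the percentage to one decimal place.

A map distance of 20.6 centimorgans corresponds to a recombination frequency of 0.206.
The F1 is + f / m +, so m + is a parental gamete class with expected frequency (1 − r)/2 = 0.794/2 = 0.3970.
That is 0.3970 = 39.7% of the progeny.

39.7%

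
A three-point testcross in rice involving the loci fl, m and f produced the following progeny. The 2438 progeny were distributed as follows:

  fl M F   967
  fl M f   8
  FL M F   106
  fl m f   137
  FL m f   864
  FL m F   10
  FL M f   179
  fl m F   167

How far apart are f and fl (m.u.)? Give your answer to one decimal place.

10.7 m.u.

The two most frequent reciprocal classes, fl M F and FL m f, are the parental types, so the F1 was fl M F / FL m f.
The two rarest classes, fl M f and FL m F, are the double crossovers. Comparing them with the parentals, only the f allele has switched, so f is the middle locus and the order is fl – f – m.
Crossovers in the fl–f interval produce the single-crossover classes FL M F and fl m f (106 + 137 = 243) plus the double crossovers (18).
RF(fl–f) = (243 + 18) / 2438 = 261/2438 = 0.1071 → 10.7 m.u.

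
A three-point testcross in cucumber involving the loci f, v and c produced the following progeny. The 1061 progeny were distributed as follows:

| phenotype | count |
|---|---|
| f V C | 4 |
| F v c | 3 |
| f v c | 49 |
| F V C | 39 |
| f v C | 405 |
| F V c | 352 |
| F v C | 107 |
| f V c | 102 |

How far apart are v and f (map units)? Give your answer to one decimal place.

20.4 map units

The two most frequent reciprocal classes, F V c and f v C, are the parental types, so the F1 was F V c / f v C.
The two rarest classes, F v c and f V C, are the double crossovers. Comparing them with the parentals, only the v allele has switched, so v is the middle locus and the order is c – v – f.
Crossovers in the v–f interval produce the single-crossover classes f V c and F v C (102 + 107 = 209) plus the double crossovers (7).
RF(v–f) = (209 + 7) / 1061 = 216/1061 = 0.2036 → 20.4 map units.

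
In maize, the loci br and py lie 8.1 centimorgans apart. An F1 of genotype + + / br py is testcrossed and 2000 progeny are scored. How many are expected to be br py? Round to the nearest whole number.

A map distance of 8.1 centimorgans corresponds to a recombination frequency of 0.081.
The F1 is + + / br py, so br py is a parental gamete class with expected frequency (1 − r)/2 = 0.919/2 = 0.4595.
Expected number = 0.4595 × 2000 = 919.00 ≈ 919.

919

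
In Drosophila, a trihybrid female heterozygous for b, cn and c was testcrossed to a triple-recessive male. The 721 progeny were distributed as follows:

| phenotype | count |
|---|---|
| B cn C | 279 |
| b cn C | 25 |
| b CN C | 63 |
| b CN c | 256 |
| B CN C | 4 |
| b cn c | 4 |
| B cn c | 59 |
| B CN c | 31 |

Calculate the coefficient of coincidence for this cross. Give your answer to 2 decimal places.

0.69

The two most frequent reciprocal classes, b CN c and B cn C, are the parental types, so the F1 was b CN c / B cn C.
The two rarest classes, b cn c and B CN C, are the double crossovers. Comparing them with the parentals, only the cn allele has switched, so cn is the middle locus and the order is c – cn – b.
c–cn: (122 + 8)/721 = 0.1803; cn–b: (56 + 8)/721 = 0.0888.
Expected DCO frequency = 0.1803 × 0.0888 ≈ 0.01601; observed = 8/721 ≈ 0.01110.
Coefficient of coincidence = 0.01110/0.01601 ≈ 0.69.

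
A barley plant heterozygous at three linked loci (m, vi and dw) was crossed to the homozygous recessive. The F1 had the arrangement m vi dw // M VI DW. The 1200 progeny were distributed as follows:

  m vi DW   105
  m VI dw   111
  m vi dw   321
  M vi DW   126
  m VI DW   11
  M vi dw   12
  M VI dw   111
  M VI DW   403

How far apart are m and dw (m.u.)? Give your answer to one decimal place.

19.9 m.u.

The two rarest classes, M vi dw and m VI DW, are the double crossovers. Comparing them with the parentals, only the m allele has switched, so m is the middle locus and the order is vi – m – dw.
Crossovers in the m–dw interval produce the single-crossover classes m vi DW and M VI dw (105 + 111 = 216) plus the double crossovers (23).
RF(m–dw) = (216 + 23) / 1200 = 239/1200 = 0.1992 → 19.9 m.u.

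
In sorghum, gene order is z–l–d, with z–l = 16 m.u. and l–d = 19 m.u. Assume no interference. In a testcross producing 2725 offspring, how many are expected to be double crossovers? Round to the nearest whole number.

83

Map distances give recombination frequencies of 0.160 and 0.190 for the two intervals.
With no interference, expected double-crossover frequency = 0.160 × 0.190 = 0.03040.
Expected number = 0.03040 × 2725 = 82.84 ≈ 83.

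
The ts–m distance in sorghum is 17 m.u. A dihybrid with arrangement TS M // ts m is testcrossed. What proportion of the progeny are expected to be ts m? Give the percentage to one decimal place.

41.5%

A map distance of 17 m.u. corresponds to a recombination frequency of 0.170.
The F1 is TS M / ts m, so ts m is a parental gamete class with expected frequency (1 − r)/2 = 0.830/2 = 0.4150.
That is 0.4150 = 41.5% of the progeny.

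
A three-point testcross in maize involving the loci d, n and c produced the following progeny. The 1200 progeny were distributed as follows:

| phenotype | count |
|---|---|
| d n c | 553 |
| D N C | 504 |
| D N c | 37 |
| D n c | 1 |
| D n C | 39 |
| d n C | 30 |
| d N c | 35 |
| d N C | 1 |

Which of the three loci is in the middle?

The two most frequent reciprocal classes, d n c and D N C, are the parental types, so the F1 was d n c / D N C.
The two rarest classes, D n c and d N C, are the double crossovers. Comparing them with the parentals, only the d allele has switched, so d is the middle locus and the order is n – d – c.

d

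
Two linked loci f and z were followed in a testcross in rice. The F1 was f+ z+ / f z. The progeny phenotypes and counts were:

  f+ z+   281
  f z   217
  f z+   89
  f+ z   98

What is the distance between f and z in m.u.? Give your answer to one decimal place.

The recombinant classes are f+ z and f z+: 98 + 89 = 187.
Recombination frequency = 187/685 = 0.2730 ≈ 27.3%, i.e. 27.3 m.u.

27.3 m.u.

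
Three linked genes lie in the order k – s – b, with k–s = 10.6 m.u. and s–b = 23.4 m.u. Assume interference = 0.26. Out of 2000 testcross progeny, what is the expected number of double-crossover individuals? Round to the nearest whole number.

Map distances give recombination frequencies of 0.106 and 0.234 for the two intervals.
With interference 0.26 (so coincidence = 0.74), expected double-crossover frequency = 0.106 × 0.234 × 0.74 = 0.01835.
Expected number = 0.01835 × 2000 = 36.71 ≈ 37.

37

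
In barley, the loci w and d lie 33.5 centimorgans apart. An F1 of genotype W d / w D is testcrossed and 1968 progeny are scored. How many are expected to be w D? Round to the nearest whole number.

654

A map distance of 33.5 centimorgans corresponds to a recombination frequency of 0.335.
The F1 is W d / w D, so w D is a parental gamete class with expected frequency (1 − r)/2 = 0.665/2 = 0.3325.
Expected number = 0.3325 × 1968 = 654.36 ≈ 654.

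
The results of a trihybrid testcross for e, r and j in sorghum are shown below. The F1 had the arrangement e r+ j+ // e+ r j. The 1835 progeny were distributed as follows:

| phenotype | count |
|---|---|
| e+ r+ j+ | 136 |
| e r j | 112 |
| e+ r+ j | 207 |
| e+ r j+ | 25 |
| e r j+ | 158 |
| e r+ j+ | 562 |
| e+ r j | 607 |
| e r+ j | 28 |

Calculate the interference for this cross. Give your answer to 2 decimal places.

0.23

The two rarest classes, e r+ j and e+ r j+, are the double crossovers. Comparing them with the parentals, only the j allele has switched, so j is the middle locus and the order is e – j – r.
e–j: (248 + 53)/1835 = 0.1640; j–r: (365 + 53)/1835 = 0.2278.
Expected DCO frequency = 0.1640 × 0.2278 ≈ 0.03736; observed = 53/1835 ≈ 0.02888.
Coefficient of coincidence = 0.02888/0.03736 ≈ 0.77; interference = 1 − 0.77 = 0.23.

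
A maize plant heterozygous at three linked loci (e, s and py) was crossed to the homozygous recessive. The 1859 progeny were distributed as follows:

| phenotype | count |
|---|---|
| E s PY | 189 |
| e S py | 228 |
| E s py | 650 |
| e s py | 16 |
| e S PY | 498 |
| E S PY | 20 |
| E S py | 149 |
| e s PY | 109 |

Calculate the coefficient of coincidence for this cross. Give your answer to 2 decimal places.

The two most frequent reciprocal classes, e S PY and E s py, are the parental types, so the F1 was e S PY / E s py.
The two rarest classes, E S PY and e s py, are the double crossovers. Comparing them with the parentals, only the e allele has switched, so e is the middle locus and the order is py – e – s.
py–e: (417 + 36)/1859 = 0.2437; e–s: (258 + 36)/1859 = 0.1581.
Expected DCO frequency = 0.2437 × 0.1581 ≈ 0.03853; observed = 36/1859 ≈ 0.01937.
Coefficient of coincidence = 0.01937/0.03853 ≈ 0.50.

0.50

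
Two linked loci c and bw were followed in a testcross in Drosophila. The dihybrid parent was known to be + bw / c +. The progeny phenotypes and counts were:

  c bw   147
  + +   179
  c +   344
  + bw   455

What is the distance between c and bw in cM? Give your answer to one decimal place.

The recombinant classes are + + and c bw: 179 + 147 = 326.
Recombination frequency = 326/1125 = 0.2898 ≈ 29.0%, i.e. 29.0 cM.

29.0 cM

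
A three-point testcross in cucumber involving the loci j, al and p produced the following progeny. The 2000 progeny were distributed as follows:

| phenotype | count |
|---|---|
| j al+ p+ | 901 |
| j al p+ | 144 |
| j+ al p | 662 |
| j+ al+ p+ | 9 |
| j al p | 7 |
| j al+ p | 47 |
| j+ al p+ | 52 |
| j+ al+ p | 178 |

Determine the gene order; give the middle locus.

The two most frequent reciprocal classes, j+ al p and j al+ p+, are the parental types, so the F1 was j+ al p / j al+ p+.
The two rarest classes, j al p and j+ al+ p+, are the double crossovers. Comparing them with the parentals, only the j allele has switched, so j is the middle locus and the order is p – j – al.

j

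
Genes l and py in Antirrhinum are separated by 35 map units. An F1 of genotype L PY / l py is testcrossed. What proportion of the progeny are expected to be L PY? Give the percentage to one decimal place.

32.5%

A map distance of 35 map units corresponds to a recombination frequency of 0.350.
The F1 is L PY / l py, so L PY is a parental gamete class with expected frequency (1 − r)/2 = 0.650/2 = 0.3250.
That is 0.3250 = 32.5% of the progeny.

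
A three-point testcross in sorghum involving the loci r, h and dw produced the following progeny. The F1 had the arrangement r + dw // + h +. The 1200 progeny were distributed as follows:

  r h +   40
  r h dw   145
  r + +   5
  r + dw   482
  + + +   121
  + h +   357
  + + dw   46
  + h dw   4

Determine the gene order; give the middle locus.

dw

The two rarest classes, r + + and + h dw, are the double crossovers. Comparing them with the parentals, only the dw allele has switched, so dw is the middle locus and the order is h – dw – r.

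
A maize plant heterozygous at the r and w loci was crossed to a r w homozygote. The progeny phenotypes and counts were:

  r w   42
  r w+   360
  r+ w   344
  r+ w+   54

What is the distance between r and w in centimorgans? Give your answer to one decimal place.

The two most frequent classes, r+ w (344) and r w+ (360), are the parental types, so the F1 was r+ w / r w+.
The recombinant classes are r+ w+ and r w: 54 + 42 = 96.
Recombination frequency = 96/800 = 0.1200 ≈ 12.0%, i.e. 12.0 centimorgans.

12.0 centimorgans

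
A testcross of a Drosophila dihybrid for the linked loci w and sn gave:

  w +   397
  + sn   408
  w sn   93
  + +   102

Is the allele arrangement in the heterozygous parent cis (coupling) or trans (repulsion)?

The two most frequent classes are + sn (408) and w + (397); these are the parental (non-recombinant) types.
So the F1 carried + sn on one chromosome and w + on the other — the recessive alleles are on opposite chromosomes (trans / repulsion).

trans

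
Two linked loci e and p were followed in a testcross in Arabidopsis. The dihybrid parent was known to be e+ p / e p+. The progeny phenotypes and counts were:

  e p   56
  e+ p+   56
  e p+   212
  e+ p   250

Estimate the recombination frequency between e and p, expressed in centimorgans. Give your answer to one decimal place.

19.5 centimorgans

The recombinant classes are e+ p+ and e p: 56 + 56 = 112.
Recombination frequency = 112/574 = 0.1951 ≈ 19.5%, i.e. 19.5 centimorgans.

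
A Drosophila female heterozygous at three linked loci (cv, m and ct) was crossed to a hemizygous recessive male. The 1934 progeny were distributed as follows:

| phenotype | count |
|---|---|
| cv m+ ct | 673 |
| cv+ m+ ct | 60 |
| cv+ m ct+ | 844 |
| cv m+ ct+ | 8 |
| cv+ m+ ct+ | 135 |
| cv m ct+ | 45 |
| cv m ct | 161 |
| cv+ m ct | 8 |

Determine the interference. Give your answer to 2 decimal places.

The two most frequent reciprocal classes, cv m+ ct and cv+ m ct+, are the parental types, so the F1 was cv m+ ct / cv+ m ct+.
The two rarest classes, cv m+ ct+ and cv+ m ct, are the double crossovers. Comparing them with the parentals, only the ct allele has switched, so ct is the middle locus and the order is cv – ct – m.
cv–ct: (105 + 16)/1934 = 0.0626; ct–m: (296 + 16)/1934 = 0.1613.
Expected DCO frequency = 0.0626 × 0.1613 ≈ 0.01010; observed = 16/1934 ≈ 0.00827.
Coefficient of coincidence = 0.00827/0.01010 ≈ 0.82; interference = 1 − 0.82 = 0.18.

0.18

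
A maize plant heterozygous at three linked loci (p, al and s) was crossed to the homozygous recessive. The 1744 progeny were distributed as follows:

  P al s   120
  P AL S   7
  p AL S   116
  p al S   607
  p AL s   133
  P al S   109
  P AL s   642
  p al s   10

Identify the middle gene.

The two most frequent reciprocal classes, P AL s and p al S, are the parental types, so the F1 was P AL s / p al S.
The two rarest classes, P AL S and p al s, are the double crossovers. Comparing them with the parentals, only the s allele has switched, so s is the middle locus and the order is al – s – p.

s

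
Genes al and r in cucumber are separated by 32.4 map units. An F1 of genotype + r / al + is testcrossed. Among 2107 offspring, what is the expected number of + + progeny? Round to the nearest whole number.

A map distance of 32.4 map units corresponds to a recombination frequency of 0.324.
The F1 is + r / al +, so + + is a recombinant gamete class with expected frequency r/2 = 0.324/2 = 0.1620.
Expected number = 0.1620 × 2107 = 341.33 ≈ 341.

341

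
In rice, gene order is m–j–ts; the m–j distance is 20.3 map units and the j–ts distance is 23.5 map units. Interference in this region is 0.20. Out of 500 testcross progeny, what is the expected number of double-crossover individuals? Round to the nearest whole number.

19

Map distances give recombination frequencies of 0.203 and 0.235 for the two intervals.
With interference 0.20 (so coincidence = 0.80), expected double-crossover frequency = 0.203 × 0.235 × 0.80 = 0.03816.
Expected number = 0.03816 × 500 = 19.08 ≈ 19.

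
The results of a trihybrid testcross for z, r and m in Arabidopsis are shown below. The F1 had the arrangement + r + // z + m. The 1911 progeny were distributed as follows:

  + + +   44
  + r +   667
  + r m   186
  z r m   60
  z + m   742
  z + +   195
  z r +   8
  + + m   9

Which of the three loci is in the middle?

The two rarest classes, z r + and + + m, are the double crossovers. Comparing them with the parentals, only the z allele has switched, so z is the middle locus and the order is r – z – m.

z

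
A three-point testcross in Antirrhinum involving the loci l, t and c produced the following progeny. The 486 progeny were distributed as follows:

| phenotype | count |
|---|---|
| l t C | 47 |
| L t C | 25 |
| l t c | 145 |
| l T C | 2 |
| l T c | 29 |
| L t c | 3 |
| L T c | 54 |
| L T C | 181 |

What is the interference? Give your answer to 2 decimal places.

0.61

The two most frequent reciprocal classes, l t c and L T C, are the parental types, so the F1 was l t c / L T C.
The two rarest classes, L t c and l T C, are the double crossovers. Comparing them with the parentals, only the l allele has switched, so l is the middle locus and the order is c – l – t.
c–l: (101 + 5)/486 = 0.2181; l–t: (54 + 5)/486 = 0.1214.
Expected DCO frequency = 0.2181 × 0.1214 ≈ 0.02648; observed = 5/486 ≈ 0.01029.
Coefficient of coincidence = 0.01029/0.02648 ≈ 0.39; interference = 1 − 0.39 = 0.61.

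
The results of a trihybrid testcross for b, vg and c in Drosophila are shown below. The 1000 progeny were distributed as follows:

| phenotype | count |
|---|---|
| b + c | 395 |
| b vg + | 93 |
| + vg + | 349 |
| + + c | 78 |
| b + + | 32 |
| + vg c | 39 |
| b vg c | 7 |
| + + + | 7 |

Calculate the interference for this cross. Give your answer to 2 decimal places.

The two most frequent reciprocal classes, + vg + and b + c, are the parental types, so the F1 was + vg + / b + c.
The two rarest classes, + + + and b vg c, are the double crossovers. Comparing them with the parentals, only the vg allele has switched, so vg is the middle locus and the order is c – vg – b.
c–vg: (71 + 14)/1000 = 0.0850; vg–b: (171 + 14)/1000 = 0.1850.
Expected DCO frequency = 0.0850 × 0.1850 ≈ 0.01572; observed = 14/1000 ≈ 0.01400.
Coefficient of coincidence = 0.01400/0.01572 ≈ 0.89; interference = 1 − 0.89 = 0.11.

0.11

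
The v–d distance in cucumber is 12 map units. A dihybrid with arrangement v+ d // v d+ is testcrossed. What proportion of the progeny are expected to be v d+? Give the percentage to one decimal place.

44.0%

A map distance of 12 map units corresponds to a recombination frequency of 0.120.
The F1 is v+ d / v d+, so v d+ is a parental gamete class with expected frequency (1 − r)/2 = 0.880/2 = 0.4400.
That is 0.4400 = 44.0% of the progeny.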